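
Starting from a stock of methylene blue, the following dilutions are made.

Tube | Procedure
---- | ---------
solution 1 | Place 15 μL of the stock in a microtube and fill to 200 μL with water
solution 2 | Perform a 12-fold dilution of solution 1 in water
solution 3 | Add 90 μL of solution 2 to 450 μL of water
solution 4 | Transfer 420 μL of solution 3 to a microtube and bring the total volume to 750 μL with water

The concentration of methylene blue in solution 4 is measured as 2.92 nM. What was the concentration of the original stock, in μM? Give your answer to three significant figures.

Step 1: 15 μL brought to 200 μL → factor 200/15 = 13.333
Step 2: 12-fold → factor 12
Step 3: 90 μL + 450 μL = 540 μL total → factor 540/90 = 6
Step 4: 420 μL brought to 750 μL → factor 750/420 = 1.7857
Overall dilution factor = 13.333 × 12 × 6 × 1.7857 = 1714.3
Stock = 2.92 nM × 1714.3 = 5006 nM = 5.01 μM

5.01 μM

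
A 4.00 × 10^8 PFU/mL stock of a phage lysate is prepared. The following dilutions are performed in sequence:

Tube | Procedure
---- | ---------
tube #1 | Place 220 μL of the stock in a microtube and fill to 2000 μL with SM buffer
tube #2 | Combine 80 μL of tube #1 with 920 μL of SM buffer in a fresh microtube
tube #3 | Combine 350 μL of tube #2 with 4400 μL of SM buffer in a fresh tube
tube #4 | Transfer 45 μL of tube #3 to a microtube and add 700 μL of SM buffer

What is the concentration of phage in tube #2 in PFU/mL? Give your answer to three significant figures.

Step 1: 220 μL brought to 2000 μL → factor 2000/220 = 9.0909
Step 2: 80 μL + 920 μL = 1000 μL total → factor 1000/80 = 12.5
Dilution factor through tube #2 = 9.0909 × 12.5 = 113.64
[tube #2] = 4.00 × 10^8 PFU/mL / 113.64 = 3.52 × 10^6 PFU/mL

3.52 × 10^6 PFU/mL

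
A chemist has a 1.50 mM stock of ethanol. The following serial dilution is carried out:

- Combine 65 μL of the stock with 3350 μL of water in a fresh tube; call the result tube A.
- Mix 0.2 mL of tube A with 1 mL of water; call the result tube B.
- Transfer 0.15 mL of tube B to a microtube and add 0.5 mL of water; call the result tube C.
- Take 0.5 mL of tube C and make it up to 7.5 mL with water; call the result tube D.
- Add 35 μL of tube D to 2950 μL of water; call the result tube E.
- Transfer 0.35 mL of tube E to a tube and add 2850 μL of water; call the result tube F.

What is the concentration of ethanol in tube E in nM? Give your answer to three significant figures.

Step 1: 65 μL + 3350 μL = 3415 μL total → factor 3415/65 = 52.538
Step 2: 0.2 mL + 1 mL = 1.2 mL total → factor 1.2/0.2 = 6
Step 3: 0.15 mL + 0.5 mL = 0.65 mL total → factor 0.65/0.15 = 4.3333
Step 4: 0.5 mL brought to 7.5 mL → factor 7.5/0.5 = 15
Step 5: 35 μL + 2950 μL = 2985 μL total → factor 2985/35 = 85.286
Dilution factor through tube E = 52.538 × 6 × 4.3333 × 15 × 85.286 = 1.7475 × 10^6
[tube E] = 1.50 mM / 1.7475 × 10^6 = 8.584 × 10^-7 mM = 0.858 nM

0.858 nM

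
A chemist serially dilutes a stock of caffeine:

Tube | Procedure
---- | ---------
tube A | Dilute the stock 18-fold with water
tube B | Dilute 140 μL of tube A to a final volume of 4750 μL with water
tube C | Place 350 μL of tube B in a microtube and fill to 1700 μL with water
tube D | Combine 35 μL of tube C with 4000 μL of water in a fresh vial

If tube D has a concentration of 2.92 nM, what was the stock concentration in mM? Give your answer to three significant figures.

Step 1: 18-fold → factor 18
Step 2: 140 μL brought to 4750 μL → factor 4750/140 = 33.929
Step 3: 350 μL brought to 1700 μL → factor 1700/350 = 4.8571
Step 4: 35 μL + 4000 μL = 4035 μL total → factor 4035/35 = 115.29
Overall dilution factor = 18 × 33.929 × 4.8571 × 115.29 = 3.4198 × 10^5
Stock = 2.92 nM × 3.4198 × 10^5 = 9.986 × 10^5 nM = 0.999 mM

0.999 mM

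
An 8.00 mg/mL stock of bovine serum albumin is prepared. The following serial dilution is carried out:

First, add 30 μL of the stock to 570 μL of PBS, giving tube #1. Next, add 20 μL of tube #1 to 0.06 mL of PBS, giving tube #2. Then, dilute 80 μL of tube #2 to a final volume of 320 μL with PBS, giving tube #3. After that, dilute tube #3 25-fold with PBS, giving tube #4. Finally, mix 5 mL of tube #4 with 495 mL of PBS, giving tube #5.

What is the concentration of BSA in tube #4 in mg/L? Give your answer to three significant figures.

1.00 mg/L

Step 1: 30 μL + 570 μL = 600 μL total → factor 600/30 = 20
Step 2: 20 μL + 0.06 mL = 80 μL total → factor 80/20 = 4
Step 3: 80 μL brought to 320 μL → factor 320/80 = 4
Step 4: 25-fold → factor 25
Dilution factor through tube #4 = 20 × 4 × 4 × 25 = 8000
[tube #4] = 8.00 mg/mL / 8000 = 0.001000 mg/mL = 1.00 mg/L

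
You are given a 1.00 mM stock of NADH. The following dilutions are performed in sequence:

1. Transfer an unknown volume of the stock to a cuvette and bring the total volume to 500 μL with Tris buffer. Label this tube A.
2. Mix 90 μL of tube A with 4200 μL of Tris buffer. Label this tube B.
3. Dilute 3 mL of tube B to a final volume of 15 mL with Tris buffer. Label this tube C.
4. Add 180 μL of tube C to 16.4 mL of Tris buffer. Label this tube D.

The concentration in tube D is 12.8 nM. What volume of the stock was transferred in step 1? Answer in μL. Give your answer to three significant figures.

Step 1: v brought to 500 μL → factor = 500 μL/v
Step 2: 90 μL + 4200 μL = 4290 μL total → factor 4290/90 = 47.667
Step 3: 3 mL brought to 15 mL → factor 15/3 = 5
Step 4: 180 μL + 16.4 mL = 16580 μL total → factor 16580/180 = 92.111
Product of known-step factors = 21953
Overall factor = 1.00 mM / (12.8 nM) = 78125
Step-1 factor = 78125 / 21953 = 3.5587
v = 500 μL / 3.5587 = 141 μL

141 μL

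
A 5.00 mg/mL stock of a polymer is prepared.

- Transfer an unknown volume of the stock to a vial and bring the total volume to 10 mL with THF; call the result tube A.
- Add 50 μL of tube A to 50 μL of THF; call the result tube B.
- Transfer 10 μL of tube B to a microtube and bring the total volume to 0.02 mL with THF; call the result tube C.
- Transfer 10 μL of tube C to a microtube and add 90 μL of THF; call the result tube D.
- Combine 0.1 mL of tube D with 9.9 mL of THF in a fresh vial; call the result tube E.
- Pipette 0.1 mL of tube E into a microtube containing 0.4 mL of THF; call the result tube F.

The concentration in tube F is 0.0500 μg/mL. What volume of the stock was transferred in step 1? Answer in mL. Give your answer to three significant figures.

Step 1: v brought to 10 mL → factor = 10 mL/v
Step 2: 50 μL + 50 μL = 100 μL total → factor 100/50 = 2
Step 3: 10 μL brought to 0.02 mL → factor 20/10 = 2
Step 4: 10 μL + 90 μL = 100 μL total → factor 100/10 = 10
Step 5: 0.1 mL + 9.9 mL = 10 mL total → factor 10/0.1 = 100
Step 6: 0.1 mL + 0.4 mL = 0.5 mL total → factor 0.5/0.1 = 5
Product of known-step factors = 20000
Overall factor = 5.00 mg/mL / (0.0500 μg/mL) = 1 × 10^5
Step-1 factor = 1 × 10^5 / 20000 = 5
v = 10 mL / 5 = 2.00 mL

2.00 mL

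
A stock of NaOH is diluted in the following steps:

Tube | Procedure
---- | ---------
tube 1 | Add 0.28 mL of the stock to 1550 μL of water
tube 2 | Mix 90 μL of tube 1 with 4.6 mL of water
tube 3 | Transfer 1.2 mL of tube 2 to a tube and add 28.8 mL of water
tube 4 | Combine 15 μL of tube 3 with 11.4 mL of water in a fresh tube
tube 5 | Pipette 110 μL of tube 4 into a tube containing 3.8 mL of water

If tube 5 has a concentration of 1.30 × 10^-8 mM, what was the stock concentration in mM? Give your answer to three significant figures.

Step 1: 0.28 mL + 1550 μL = 1.83 mL total → factor 1.83/0.28 = 6.5357
Step 2: 90 μL + 4.6 mL = 4690 μL total → factor 4690/90 = 52.111
Step 3: 1.2 mL + 28.8 mL = 30 mL total → factor 30/1.2 = 25
Step 4: 15 μL + 11.4 mL = 11415 μL total → factor 11415/15 = 761
Step 5: 110 μL + 3.8 mL = 3910 μL total → factor 3910/110 = 35.545
Overall dilution factor = 6.5357 × 52.111 × 25 × 761 × 35.545 = 2.3032 × 10^8
Stock = 1.30 × 10^-8 mM × 2.3032 × 10^8 = 2.99 mM

2.99 mM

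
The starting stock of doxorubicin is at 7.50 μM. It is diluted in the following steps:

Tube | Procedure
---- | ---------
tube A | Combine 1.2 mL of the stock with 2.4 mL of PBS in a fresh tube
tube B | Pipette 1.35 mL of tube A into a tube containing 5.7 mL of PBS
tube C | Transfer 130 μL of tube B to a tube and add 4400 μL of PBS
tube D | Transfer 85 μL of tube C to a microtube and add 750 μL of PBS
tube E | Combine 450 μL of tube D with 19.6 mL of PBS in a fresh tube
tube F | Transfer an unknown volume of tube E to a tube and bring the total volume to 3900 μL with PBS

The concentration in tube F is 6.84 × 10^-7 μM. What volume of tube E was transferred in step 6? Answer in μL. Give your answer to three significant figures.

Step 1: 1.2 mL + 2.4 mL = 3.6 mL total → factor 3.6/1.2 = 3
Step 2: 1.35 mL + 5.7 mL = 7.05 mL total → factor 7.05/1.35 = 5.2222
Step 3: 130 μL + 4400 μL = 4530 μL total → factor 4530/130 = 34.846
Step 4: 85 μL + 750 μL = 835 μL total → factor 835/85 = 9.8235
Step 5: 450 μL + 19.6 mL = 20050 μL total → factor 20050/450 = 44.556
Step 6: v brought to 3900 μL → factor = 3900 μL/v
Product of known-step factors = 2.3895 × 10^5
Overall factor = 7.50 μM / (6.84 × 10^-7 μM) = 1.0965 × 10^7
Step-6 factor = 1.0965 × 10^7 / 2.3895 × 10^5 = 45.889
v = 3900 μL / 45.889 = 85.0 μL

85.0 μL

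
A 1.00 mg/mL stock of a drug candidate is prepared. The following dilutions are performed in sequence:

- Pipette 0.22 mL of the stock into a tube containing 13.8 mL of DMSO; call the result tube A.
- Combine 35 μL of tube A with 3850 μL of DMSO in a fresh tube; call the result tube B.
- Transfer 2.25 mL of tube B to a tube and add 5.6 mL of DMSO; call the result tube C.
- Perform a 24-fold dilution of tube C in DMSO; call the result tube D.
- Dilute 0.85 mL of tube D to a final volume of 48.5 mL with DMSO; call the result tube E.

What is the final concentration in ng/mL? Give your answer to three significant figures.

0.0296 ng/mL

Step 1: 0.22 mL + 13.8 mL = 14.02 mL total → factor 14.02/0.22 = 63.727
Step 2: 35 μL + 3850 μL = 3885 μL total → factor 3885/35 = 111
Step 3: 2.25 mL + 5.6 mL = 7.85 mL total → factor 7.85/2.25 = 3.4889
Step 4: 24-fold → factor 24
Step 5: 0.85 mL brought to 48.5 mL → factor 48.5/0.85 = 57.059
Overall dilution factor = 63.727 × 111 × 3.4889 × 24 × 57.059 = 3.3796 × 10^7
Final = 1.00 mg/mL / 3.3796 × 10^7 = 2.959 × 10^-8 mg/mL = 0.0296 ng/mL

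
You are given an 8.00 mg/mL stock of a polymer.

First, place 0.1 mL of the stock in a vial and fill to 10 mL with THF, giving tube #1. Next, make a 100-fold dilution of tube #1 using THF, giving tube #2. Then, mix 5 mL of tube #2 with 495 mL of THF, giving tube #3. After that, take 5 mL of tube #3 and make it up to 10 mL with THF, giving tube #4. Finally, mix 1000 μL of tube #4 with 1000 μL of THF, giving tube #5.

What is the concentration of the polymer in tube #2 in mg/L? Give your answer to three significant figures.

Step 1: 0.1 mL brought to 10 mL → factor 10/0.1 = 100
Step 2: 100-fold → factor 100
Dilution factor through tube #2 = 100 × 100 = 10000
[tube #2] = 8.00 mg/mL / 10000 = 0.0008000 mg/mL = 0.800 mg/L

0.800 mg/L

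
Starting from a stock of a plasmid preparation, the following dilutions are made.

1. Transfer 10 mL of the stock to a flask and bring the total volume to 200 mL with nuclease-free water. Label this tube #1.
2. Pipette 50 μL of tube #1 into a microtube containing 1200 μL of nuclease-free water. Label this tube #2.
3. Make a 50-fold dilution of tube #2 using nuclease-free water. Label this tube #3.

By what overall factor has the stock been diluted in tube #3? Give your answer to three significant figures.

Step 1: 10 mL brought to 200 mL → factor 200/10 = 20
Step 2: 50 μL + 1200 μL = 1250 μL total → factor 1250/50 = 25
Step 3: 50-fold → factor 50
Overall dilution factor = 20 × 25 × 50 = 25000

2.50 × 10^4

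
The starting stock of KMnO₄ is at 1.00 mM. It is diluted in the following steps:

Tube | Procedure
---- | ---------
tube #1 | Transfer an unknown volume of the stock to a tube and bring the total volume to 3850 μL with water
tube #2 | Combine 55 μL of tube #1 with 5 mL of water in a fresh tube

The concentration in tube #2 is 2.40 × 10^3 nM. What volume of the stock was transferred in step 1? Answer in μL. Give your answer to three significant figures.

Step 1: v brought to 3850 μL → factor = 3850 μL/v
Step 2: 55 μL + 5 mL = 5055 μL total → factor 5055/55 = 91.909
Product of known-step factors = 91.909
Overall factor = 1.00 mM / (2.40 × 10^3 nM) = 416.67
Step-1 factor = 416.67 / 91.909 = 4.5335
v = 3850 μL / 4.5335 = 849 μL

849 μL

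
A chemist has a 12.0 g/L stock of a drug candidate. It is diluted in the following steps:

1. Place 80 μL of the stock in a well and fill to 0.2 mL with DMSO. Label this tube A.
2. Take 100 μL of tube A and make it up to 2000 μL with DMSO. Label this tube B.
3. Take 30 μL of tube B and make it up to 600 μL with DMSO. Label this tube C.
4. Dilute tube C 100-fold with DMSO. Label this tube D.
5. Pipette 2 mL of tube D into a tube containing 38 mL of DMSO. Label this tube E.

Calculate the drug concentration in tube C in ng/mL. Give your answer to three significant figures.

1.20 × 10^4 ng/mL

Step 1: 80 μL brought to 0.2 mL → factor 200/80 = 2.5
Step 2: 100 μL brought to 2000 μL → factor 2000/100 = 20
Step 3: 30 μL brought to 600 μL → factor 600/30 = 20
Dilution factor through tube C = 2.5 × 20 × 20 = 1000
[tube C] = 12.0 g/L / 1000 = 0.01200 g/L = 1.20 × 10^4 ng/mL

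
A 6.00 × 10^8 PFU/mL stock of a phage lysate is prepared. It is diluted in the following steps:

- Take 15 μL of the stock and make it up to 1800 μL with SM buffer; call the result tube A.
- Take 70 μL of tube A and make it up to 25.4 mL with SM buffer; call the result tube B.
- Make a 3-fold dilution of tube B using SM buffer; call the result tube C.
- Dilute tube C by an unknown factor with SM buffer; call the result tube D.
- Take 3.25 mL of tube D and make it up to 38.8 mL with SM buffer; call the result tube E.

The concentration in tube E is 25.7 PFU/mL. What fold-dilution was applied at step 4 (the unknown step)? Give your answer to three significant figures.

15.0-fold

Step 1: 15 μL brought to 1800 μL → factor 1800/15 = 120
Step 2: 70 μL brought to 25.4 mL → factor 25400/70 = 362.86
Step 3: 3-fold → factor 3
Step 4: unknown factor x
Step 5: 3.25 mL brought to 38.8 mL → factor 38.8/3.25 = 11.938
Product of known-step factors = 1.5595 × 10^6
Overall factor = 6.00 × 10^8 PFU/mL / (25.7 PFU/mL) = 2.3346 × 10^7
x = 2.3346 × 10^7 / 1.5595 × 10^6 = 15.0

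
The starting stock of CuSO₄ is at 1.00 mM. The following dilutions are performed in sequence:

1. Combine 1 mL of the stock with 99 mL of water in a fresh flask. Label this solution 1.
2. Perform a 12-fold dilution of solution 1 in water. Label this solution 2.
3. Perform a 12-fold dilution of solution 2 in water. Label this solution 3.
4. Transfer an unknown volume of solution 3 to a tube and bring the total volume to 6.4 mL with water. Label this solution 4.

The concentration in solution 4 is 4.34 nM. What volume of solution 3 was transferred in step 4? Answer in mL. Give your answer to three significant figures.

Step 1: 1 mL + 99 mL = 100 mL total → factor 100/1 = 100
Step 2: 12-fold → factor 12
Step 3: 12-fold → factor 12
Step 4: v brought to 6.4 mL → factor = 6.4 mL/v
Product of known-step factors = 14400
Overall factor = 1.00 mM / (4.34 nM) = 2.3041 × 10^5
Step-4 factor = 2.3041 × 10^5 / 14400 = 16.001
v = 6.4 mL / 16.001 = 0.400 mL

0.400 mL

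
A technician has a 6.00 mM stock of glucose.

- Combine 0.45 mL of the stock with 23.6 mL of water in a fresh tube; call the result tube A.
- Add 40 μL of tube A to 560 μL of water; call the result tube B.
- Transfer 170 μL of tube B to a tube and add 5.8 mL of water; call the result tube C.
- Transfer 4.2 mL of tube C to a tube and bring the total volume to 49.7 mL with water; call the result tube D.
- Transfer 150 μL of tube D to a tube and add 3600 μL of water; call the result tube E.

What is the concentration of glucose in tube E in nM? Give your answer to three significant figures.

0.720 nM

Step 1: 0.45 mL + 23.6 mL = 24.05 mL total → factor 24.05/0.45 = 53.444
Step 2: 40 μL + 560 μL = 600 μL total → factor 600/40 = 15
Step 3: 170 μL + 5.8 mL = 5970 μL total → factor 5970/170 = 35.118
Step 4: 4.2 mL brought to 49.7 mL → factor 49.7/4.2 = 11.833
Step 5: 150 μL + 3600 μL = 3750 μL total → factor 3750/150 = 25
Overall dilution factor = 53.444 × 15 × 35.118 × 11.833 × 25 = 8.3285 × 10^6
Final = 6.00 mM / 8.3285 × 10^6 = 7.204 × 10^-7 mM = 0.720 nM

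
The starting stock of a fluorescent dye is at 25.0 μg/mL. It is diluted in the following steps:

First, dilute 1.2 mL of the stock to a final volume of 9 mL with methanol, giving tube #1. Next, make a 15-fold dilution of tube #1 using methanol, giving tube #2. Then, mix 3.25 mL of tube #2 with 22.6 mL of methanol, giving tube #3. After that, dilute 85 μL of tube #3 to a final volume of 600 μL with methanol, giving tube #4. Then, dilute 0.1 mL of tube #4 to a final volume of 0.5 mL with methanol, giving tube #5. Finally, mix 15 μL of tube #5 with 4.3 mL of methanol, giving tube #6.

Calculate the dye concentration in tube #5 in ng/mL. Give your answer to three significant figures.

Step 1: 1.2 mL brought to 9 mL → factor 9/1.2 = 7.5
Step 2: 15-fold → factor 15
Step 3: 3.25 mL + 22.6 mL = 25.85 mL total → factor 25.85/3.25 = 7.9538
Step 4: 85 μL brought to 600 μL → factor 600/85 = 7.0588
Step 5: 0.1 mL brought to 0.5 mL → factor 0.5/0.1 = 5
Dilution factor through tube #5 = 7.5 × 15 × 7.9538 × 7.0588 × 5 = 31581
[tube #5] = 25.0 μg/mL / 31581 = 0.0007916 μg/mL = 0.792 ng/mL

0.792 ng/mL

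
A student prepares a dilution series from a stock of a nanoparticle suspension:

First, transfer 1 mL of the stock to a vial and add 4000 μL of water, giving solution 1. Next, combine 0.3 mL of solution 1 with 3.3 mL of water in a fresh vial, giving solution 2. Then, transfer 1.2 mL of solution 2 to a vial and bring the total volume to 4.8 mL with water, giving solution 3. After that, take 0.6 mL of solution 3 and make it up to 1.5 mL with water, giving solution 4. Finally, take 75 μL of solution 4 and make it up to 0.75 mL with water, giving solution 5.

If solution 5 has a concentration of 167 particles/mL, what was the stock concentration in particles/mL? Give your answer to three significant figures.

Step 1: 1 mL + 4000 μL = 5 mL total → factor 5/1 = 5
Step 2: 0.3 mL + 3.3 mL = 3.6 mL total → factor 3.6/0.3 = 12
Step 3: 1.2 mL brought to 4.8 mL → factor 4.8/1.2 = 4
Step 4: 0.6 mL brought to 1.5 mL → factor 1.5/0.6 = 2.5
Step 5: 75 μL brought to 0.75 mL → factor 750/75 = 10
Overall dilution factor = 5 × 12 × 4 × 2.5 × 10 = 6000
Stock = 167 particles/mL × 6000 = 1.00 × 10^6 particles/mL

1.00 × 10^6 particles/mL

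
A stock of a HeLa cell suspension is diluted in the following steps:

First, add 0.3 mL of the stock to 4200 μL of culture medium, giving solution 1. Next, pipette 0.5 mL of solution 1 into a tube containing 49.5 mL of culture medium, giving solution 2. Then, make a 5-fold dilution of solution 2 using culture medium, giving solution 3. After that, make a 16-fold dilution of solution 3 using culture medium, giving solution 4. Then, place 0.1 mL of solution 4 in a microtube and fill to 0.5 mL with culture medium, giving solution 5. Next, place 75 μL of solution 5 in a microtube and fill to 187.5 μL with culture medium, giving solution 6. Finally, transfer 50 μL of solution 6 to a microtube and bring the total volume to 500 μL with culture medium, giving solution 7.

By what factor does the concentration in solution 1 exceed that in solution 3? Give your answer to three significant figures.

500

Step 1: 0.3 mL + 4200 μL = 4.5 mL total → factor 4.5/0.3 = 15
Step 2: 0.5 mL + 49.5 mL = 50 mL total → factor 50/0.5 = 100
Step 3: 5-fold → factor 5
Dilution factor to solution 1 = 15; to solution 3 = 7500
[solution 1]/[solution 3] = (factor to solution 3)/(factor to solution 1) = 7500/15 = 500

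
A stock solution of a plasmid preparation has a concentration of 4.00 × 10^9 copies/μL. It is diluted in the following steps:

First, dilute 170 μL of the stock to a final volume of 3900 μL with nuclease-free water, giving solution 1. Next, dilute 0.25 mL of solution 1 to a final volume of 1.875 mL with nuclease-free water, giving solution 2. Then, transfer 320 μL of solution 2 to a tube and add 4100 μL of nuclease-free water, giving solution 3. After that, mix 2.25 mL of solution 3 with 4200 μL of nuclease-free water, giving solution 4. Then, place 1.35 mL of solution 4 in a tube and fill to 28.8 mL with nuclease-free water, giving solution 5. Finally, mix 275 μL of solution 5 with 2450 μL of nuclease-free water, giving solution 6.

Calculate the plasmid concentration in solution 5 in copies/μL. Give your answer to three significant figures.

2.75 × 10^4 copies/μL

Step 1: 170 μL brought to 3900 μL → factor 3900/170 = 22.941
Step 2: 0.25 mL brought to 1.875 mL → factor 1.875/0.25 = 7.5
Step 3: 320 μL + 4100 μL = 4420 μL total → factor 4420/320 = 13.812
Step 4: 2.25 mL + 4200 μL = 6.45 mL total → factor 6.45/2.25 = 2.8667
Step 5: 1.35 mL brought to 28.8 mL → factor 28.8/1.35 = 21.333
Dilution factor through solution 5 = 22.941 × 7.5 × 13.812 × 2.8667 × 21.333 = 1.4534 × 10^5
[solution 5] = 4.00 × 10^9 copies/μL / 1.4534 × 10^5 = 2.75 × 10^4 copies/μL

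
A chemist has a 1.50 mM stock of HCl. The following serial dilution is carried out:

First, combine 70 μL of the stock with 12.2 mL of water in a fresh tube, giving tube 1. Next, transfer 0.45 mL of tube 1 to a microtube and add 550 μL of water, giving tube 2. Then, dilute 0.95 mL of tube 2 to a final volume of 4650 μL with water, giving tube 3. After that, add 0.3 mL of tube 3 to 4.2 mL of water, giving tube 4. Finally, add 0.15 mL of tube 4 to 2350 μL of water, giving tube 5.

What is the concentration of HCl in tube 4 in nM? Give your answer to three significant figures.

52.4 nM

Step 1: 70 μL + 12.2 mL = 12270 μL total → factor 12270/70 = 175.29
Step 2: 0.45 mL + 550 μL = 1 mL total → factor 1/0.45 = 2.2222
Step 3: 0.95 mL brought to 4650 μL → factor 4.65/0.95 = 4.8947
Step 4: 0.3 mL + 4.2 mL = 4.5 mL total → factor 4.5/0.3 = 15
Dilution factor through tube 4 = 175.29 × 2.2222 × 4.8947 × 15 = 28599
[tube 4] = 1.50 mM / 28599 = 5.245 × 10^-5 mM = 52.4 nM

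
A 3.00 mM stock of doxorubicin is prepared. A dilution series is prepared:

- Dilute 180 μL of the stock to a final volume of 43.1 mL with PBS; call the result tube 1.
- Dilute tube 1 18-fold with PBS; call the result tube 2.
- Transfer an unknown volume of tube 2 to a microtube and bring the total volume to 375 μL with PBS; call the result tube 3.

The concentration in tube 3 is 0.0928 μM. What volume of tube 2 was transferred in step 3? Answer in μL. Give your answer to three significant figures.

50.0 μL

Step 1: 180 μL brought to 43.1 mL → factor 43100/180 = 239.44
Step 2: 18-fold → factor 18
Step 3: v brought to 375 μL → factor = 375 μL/v
Product of known-step factors = 4310
Overall factor = 3.00 mM / (0.0928 μM) = 32328
Step-3 factor = 32328 / 4310 = 7.5006
v = 375 μL / 7.5006 = 50.0 μL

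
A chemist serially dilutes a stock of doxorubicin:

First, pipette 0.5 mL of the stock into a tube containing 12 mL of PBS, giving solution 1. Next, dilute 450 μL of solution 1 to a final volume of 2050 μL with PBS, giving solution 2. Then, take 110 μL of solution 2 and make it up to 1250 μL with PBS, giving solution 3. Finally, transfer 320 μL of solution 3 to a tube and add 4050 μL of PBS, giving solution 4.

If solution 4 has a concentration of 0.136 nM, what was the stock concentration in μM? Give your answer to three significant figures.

2.40 μM

Step 1: 0.5 mL + 12 mL = 12.5 mL total → factor 12.5/0.5 = 25
Step 2: 450 μL brought to 2050 μL → factor 2050/450 = 4.5556
Step 3: 110 μL brought to 1250 μL → factor 1250/110 = 11.364
Step 4: 320 μL + 4050 μL = 4370 μL total → factor 4370/320 = 13.656
Overall dilution factor = 25 × 4.5556 × 11.364 × 13.656 = 17674
Stock = 0.136 nM × 17674 = 2404 nM = 2.40 μM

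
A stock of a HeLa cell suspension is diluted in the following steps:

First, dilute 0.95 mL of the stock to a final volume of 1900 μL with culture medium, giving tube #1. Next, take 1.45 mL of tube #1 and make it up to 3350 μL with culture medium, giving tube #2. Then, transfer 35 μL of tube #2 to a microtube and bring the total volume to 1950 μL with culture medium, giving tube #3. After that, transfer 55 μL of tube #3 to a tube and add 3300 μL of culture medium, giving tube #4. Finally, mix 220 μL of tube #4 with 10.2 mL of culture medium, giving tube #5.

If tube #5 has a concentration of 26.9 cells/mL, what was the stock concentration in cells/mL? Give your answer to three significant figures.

2.00 × 10^7 cells/mL

Step 1: 0.95 mL brought to 1900 μL → factor 1.9/0.95 = 2
Step 2: 1.45 mL brought to 3350 μL → factor 3.35/1.45 = 2.3103
Step 3: 35 μL brought to 1950 μL → factor 1950/35 = 55.714
Step 4: 55 μL + 3300 μL = 3355 μL total → factor 3355/55 = 61
Step 5: 220 μL + 10.2 mL = 10420 μL total → factor 10420/220 = 47.364
Overall dilution factor = 2 × 2.3103 × 55.714 × 61 × 47.364 = 7.4379 × 10^5
Stock = 26.9 cells/mL × 7.4379 × 10^5 = 2.00 × 10^7 cells/mL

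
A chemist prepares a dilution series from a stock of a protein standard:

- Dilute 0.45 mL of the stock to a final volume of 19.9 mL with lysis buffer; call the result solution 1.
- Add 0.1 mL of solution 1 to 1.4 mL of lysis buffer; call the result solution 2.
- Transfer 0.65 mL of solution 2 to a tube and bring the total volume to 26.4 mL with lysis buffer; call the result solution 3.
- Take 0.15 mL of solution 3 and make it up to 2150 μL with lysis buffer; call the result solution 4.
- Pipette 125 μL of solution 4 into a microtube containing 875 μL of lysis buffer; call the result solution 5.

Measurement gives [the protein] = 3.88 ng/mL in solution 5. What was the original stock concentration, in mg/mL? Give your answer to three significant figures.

12.0 mg/mL

Step 1: 0.45 mL brought to 19.9 mL → factor 19.9/0.45 = 44.222
Step 2: 0.1 mL + 1.4 mL = 1.5 mL total → factor 1.5/0.1 = 15
Step 3: 0.65 mL brought to 26.4 mL → factor 26.4/0.65 = 40.615
Step 4: 0.15 mL brought to 2150 μL → factor 2.15/0.15 = 14.333
Step 5: 125 μL + 875 μL = 1000 μL total → factor 1000/125 = 8
Overall dilution factor = 44.222 × 15 × 40.615 × 14.333 × 8 = 3.0893 × 10^6
Stock = 3.88 ng/mL × 3.0893 × 10^6 = 1.199 × 10^7 ng/mL = 12.0 mg/mL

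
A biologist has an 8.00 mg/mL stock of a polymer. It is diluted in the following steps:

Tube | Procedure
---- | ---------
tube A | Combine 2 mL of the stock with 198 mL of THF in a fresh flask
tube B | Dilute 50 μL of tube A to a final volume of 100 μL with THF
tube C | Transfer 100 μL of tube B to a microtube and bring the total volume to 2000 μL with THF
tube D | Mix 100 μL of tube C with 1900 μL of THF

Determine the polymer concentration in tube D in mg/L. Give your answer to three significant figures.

Step 1: 2 mL + 198 mL = 200 mL total → factor 200/2 = 100
Step 2: 50 μL brought to 100 μL → factor 100/50 = 2
Step 3: 100 μL brought to 2000 μL → factor 2000/100 = 20
Step 4: 100 μL + 1900 μL = 2000 μL total → factor 2000/100 = 20
Overall dilution factor = 100 × 2 × 20 × 20 = 80000
Final = 8.00 mg/mL / 80000 = 0.0001000 mg/mL = 0.100 mg/L

0.100 mg/L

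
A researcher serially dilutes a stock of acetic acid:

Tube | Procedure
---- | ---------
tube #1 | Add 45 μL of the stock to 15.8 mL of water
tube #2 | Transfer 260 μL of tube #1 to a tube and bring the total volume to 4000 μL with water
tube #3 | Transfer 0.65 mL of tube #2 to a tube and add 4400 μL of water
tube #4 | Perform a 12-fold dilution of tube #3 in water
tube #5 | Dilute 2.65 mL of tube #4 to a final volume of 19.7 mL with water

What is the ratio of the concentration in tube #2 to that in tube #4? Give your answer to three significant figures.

Step 1: 45 μL + 15.8 mL = 15845 μL total → factor 15845/45 = 352.11
Step 2: 260 μL brought to 4000 μL → factor 4000/260 = 15.385
Step 3: 0.65 mL + 4400 μL = 5.05 mL total → factor 5.05/0.65 = 7.7692
Step 4: 12-fold → factor 12
Dilution factor to tube #2 = 5417.1; to tube #4 = 5.0504 × 10^5
[tube #2]/[tube #4] = (factor to tube #4)/(factor to tube #2) = 5.0504 × 10^5/5417.1 = 93.2

93.2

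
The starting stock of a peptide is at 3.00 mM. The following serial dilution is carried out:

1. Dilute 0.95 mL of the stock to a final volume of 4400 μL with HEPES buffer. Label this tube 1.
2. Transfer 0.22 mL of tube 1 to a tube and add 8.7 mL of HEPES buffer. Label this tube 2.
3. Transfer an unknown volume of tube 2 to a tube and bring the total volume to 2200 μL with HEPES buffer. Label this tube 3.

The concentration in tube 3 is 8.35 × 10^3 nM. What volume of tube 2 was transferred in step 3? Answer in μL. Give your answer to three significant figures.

1.15 × 10^3 μL

Step 1: 0.95 mL brought to 4400 μL → factor 4.4/0.95 = 4.6316
Step 2: 0.22 mL + 8.7 mL = 8.92 mL total → factor 8.92/0.22 = 40.545
Step 3: v brought to 2200 μL → factor = 2200 μL/v
Product of known-step factors = 187.79
Overall factor = 3.00 mM / (8.35 × 10^3 nM) = 359.28
Step-3 factor = 359.28 / 187.79 = 1.9132
v = 2200 μL / 1.9132 = 1.15 × 10^3 μL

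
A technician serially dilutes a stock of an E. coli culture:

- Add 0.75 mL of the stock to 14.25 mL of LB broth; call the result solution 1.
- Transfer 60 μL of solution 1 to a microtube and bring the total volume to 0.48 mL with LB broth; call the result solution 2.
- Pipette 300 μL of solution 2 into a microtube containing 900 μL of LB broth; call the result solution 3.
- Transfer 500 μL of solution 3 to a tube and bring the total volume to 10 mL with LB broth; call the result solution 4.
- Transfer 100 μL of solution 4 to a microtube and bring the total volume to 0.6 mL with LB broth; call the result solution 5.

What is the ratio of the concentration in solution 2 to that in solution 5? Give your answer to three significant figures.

Step 1: 0.75 mL + 14.25 mL = 15 mL total → factor 15/0.75 = 20
Step 2: 60 μL brought to 0.48 mL → factor 480/60 = 8
Step 3: 300 μL + 900 μL = 1200 μL total → factor 1200/300 = 4
Step 4: 500 μL brought to 10 mL → factor 10000/500 = 20
Step 5: 100 μL brought to 0.6 mL → factor 600/100 = 6
Dilution factor to solution 2 = 160; to solution 5 = 76800
[solution 2]/[solution 5] = (factor to solution 5)/(factor to solution 2) = 76800/160 = 480

480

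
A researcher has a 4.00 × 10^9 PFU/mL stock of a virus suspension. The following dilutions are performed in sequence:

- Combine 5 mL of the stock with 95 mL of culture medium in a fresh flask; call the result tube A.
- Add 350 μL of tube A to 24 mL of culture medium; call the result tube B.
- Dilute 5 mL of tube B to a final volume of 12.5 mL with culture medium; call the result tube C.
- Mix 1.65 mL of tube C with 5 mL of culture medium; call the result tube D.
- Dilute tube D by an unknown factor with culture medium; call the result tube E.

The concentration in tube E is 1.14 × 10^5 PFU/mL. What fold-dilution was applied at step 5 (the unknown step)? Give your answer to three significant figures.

Step 1: 5 mL + 95 mL = 100 mL total → factor 100/5 = 20
Step 2: 350 μL + 24 mL = 24350 μL total → factor 24350/350 = 69.571
Step 3: 5 mL brought to 12.5 mL → factor 12.5/5 = 2.5
Step 4: 1.65 mL + 5 mL = 6.65 mL total → factor 6.65/1.65 = 4.0303
Step 5: unknown factor x
Product of known-step factors = 14020
Overall factor = 4.00 × 10^9 PFU/mL / (1.14 × 10^5 PFU/mL) = 35088
x = 35088 / 14020 = 2.50

2.50-fold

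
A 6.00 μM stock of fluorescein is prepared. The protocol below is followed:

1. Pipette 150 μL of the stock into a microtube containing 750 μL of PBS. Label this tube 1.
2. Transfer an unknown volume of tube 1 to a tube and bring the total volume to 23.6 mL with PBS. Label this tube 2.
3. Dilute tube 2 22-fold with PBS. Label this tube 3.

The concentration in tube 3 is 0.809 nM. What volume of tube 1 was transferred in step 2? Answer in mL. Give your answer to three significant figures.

Step 1: 150 μL + 750 μL = 900 μL total → factor 900/150 = 6
Step 2: v brought to 23.6 mL → factor = 23.6 mL/v
Step 3: 22-fold → factor 22
Product of known-step factors = 132
Overall factor = 6.00 μM / (0.809 nM) = 7416.6
Step-2 factor = 7416.6 / 132 = 56.186
v = 23.6 mL / 56.186 = 0.420 mL

0.420 mL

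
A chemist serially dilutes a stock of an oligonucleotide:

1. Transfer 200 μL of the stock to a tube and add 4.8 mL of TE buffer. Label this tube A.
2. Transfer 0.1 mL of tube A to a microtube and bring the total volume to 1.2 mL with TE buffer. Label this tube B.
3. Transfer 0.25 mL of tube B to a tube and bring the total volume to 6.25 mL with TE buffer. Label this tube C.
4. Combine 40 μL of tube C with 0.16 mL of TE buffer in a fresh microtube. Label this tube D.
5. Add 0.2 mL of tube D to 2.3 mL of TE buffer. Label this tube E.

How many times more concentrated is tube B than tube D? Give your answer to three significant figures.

125

Step 1: 200 μL + 4.8 mL = 5000 μL total → factor 5000/200 = 25
Step 2: 0.1 mL brought to 1.2 mL → factor 1.2/0.1 = 12
Step 3: 0.25 mL brought to 6.25 mL → factor 6.25/0.25 = 25
Step 4: 40 μL + 0.16 mL = 200 μL total → factor 200/40 = 5
Dilution factor to tube B = 300; to tube D = 37500
[tube B]/[tube D] = (factor to tube D)/(factor to tube B) = 37500/300 = 125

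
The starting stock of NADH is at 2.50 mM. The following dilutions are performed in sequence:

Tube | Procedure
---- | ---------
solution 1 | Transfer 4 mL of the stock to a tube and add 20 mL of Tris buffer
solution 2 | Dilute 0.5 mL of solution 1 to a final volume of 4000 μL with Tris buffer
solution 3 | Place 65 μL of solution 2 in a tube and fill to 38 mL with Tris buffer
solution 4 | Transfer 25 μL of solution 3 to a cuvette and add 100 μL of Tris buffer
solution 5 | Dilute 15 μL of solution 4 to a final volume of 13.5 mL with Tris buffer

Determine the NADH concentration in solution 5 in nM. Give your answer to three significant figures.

0.0198 nM

Step 1: 4 mL + 20 mL = 24 mL total → factor 24/4 = 6
Step 2: 0.5 mL brought to 4000 μL → factor 4/0.5 = 8
Step 3: 65 μL brought to 38 mL → factor 38000/65 = 584.62
Step 4: 25 μL + 100 μL = 125 μL total → factor 125/25 = 5
Step 5: 15 μL brought to 13.5 mL → factor 13500/15 = 900
Overall dilution factor = 6 × 8 × 584.62 × 5 × 900 = 1.2628 × 10^8
Final = 2.50 mM / 1.2628 × 10^8 = 1.980 × 10^-8 mM = 0.0198 nM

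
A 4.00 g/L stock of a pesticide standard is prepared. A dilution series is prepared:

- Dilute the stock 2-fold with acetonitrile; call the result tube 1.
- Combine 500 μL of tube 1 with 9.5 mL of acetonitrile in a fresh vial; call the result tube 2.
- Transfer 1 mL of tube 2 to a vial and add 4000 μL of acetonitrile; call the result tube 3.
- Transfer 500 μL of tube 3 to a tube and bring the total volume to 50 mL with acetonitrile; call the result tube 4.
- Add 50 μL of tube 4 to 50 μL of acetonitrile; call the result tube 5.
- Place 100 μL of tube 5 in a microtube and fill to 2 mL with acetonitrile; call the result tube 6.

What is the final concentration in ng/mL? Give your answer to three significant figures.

Step 1: 2-fold → factor 2
Step 2: 500 μL + 9.5 mL = 10000 μL total → factor 10000/500 = 20
Step 3: 1 mL + 4000 μL = 5 mL total → factor 5/1 = 5
Step 4: 500 μL brought to 50 mL → factor 50000/500 = 100
Step 5: 50 μL + 50 μL = 100 μL total → factor 100/50 = 2
Step 6: 100 μL brought to 2 mL → factor 2000/100 = 20
Overall dilution factor = 2 × 20 × 5 × 100 × 2 × 20 = 8 × 10^5
Final = 4.00 g/L / 8 × 10^5 = 5.000 × 10^-6 g/L = 5.00 ng/mL

5.00 ng/mL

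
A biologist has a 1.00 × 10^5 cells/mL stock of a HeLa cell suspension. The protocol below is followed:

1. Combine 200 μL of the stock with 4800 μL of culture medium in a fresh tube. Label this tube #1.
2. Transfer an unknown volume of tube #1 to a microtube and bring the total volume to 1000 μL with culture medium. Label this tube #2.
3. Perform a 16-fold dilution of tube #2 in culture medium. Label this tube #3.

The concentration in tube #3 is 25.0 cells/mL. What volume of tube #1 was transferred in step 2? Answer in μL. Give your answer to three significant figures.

100 μL

Step 1: 200 μL + 4800 μL = 5000 μL total → factor 5000/200 = 25
Step 2: v brought to 1000 μL → factor = 1000 μL/v
Step 3: 16-fold → factor 16
Product of known-step factors = 400
Overall factor = 1.00 × 10^5 cells/mL / (25.0 cells/mL) = 4000
Step-2 factor = 4000 / 400 = 10
v = 1000 μL / 10 = 100 μL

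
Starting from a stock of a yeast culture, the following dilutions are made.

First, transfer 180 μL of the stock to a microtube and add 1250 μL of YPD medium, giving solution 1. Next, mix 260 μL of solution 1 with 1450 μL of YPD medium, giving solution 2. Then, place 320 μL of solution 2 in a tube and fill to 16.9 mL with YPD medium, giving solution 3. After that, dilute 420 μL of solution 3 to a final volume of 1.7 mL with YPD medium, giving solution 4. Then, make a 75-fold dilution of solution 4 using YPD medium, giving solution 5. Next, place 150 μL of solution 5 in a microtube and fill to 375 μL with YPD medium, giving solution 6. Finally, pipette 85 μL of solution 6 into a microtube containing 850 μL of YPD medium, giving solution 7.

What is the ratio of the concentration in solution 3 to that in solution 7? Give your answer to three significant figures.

Step 1: 180 μL + 1250 μL = 1430 μL total → factor 1430/180 = 7.9444
Step 2: 260 μL + 1450 μL = 1710 μL total → factor 1710/260 = 6.5769
Step 3: 320 μL brought to 16.9 mL → factor 16900/320 = 52.812
Step 4: 420 μL brought to 1.7 mL → factor 1700/420 = 4.0476
Step 5: 75-fold → factor 75
Step 6: 150 μL brought to 375 μL → factor 375/150 = 2.5
Step 7: 85 μL + 850 μL = 935 μL total → factor 935/85 = 11
Dilution factor to solution 3 = 2759.5; to solution 7 = 2.3037 × 10^7
[solution 3]/[solution 7] = (factor to solution 7)/(factor to solution 3) = 2.3037 × 10^7/2759.5 = 8.35 × 10^3

8.35 × 10^3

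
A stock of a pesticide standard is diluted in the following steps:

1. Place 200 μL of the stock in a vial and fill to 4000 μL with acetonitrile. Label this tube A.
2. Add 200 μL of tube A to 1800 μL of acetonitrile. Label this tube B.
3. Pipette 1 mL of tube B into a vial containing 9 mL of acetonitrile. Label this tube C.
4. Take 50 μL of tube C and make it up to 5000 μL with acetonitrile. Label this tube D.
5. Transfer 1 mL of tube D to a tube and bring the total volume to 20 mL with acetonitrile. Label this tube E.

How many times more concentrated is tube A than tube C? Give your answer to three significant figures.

Step 1: 200 μL brought to 4000 μL → factor 4000/200 = 20
Step 2: 200 μL + 1800 μL = 2000 μL total → factor 2000/200 = 10
Step 3: 1 mL + 9 mL = 10 mL total → factor 10/1 = 10
Dilution factor to tube A = 20; to tube C = 2000
[tube A]/[tube C] = (factor to tube C)/(factor to tube A) = 2000/20 = 100

100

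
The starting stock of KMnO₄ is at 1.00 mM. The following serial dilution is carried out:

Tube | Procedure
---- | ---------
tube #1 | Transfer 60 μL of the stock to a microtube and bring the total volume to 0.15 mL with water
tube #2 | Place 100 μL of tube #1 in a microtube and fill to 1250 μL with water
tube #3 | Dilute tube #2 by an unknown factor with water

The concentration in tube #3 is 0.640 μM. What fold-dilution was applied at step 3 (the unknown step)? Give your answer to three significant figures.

Step 1: 60 μL brought to 0.15 mL → factor 150/60 = 2.5
Step 2: 100 μL brought to 1250 μL → factor 1250/100 = 12.5
Step 3: unknown factor x
Product of known-step factors = 31.25
Overall factor = 1.00 mM / (0.640 μM) = 1562.5
x = 1562.5 / 31.25 = 50.0

50.0-fold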